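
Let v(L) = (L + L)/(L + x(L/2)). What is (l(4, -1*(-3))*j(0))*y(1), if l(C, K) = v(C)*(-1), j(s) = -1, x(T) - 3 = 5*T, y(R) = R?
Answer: 8/17 ≈ 0.47059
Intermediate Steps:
x(T) = 3 + 5*T
v(L) = 2*L/(3 + 7*L/2) (v(L) = (L + L)/(L + (3 + 5*(L/2))) = (2*L)/(L + (3 + 5*(L*(½)))) = (2*L)/(L + (3 + 5*(L/2))) = (2*L)/(L + (3 + 5*L/2)) = (2*L)/(3 + 7*L/2) = 2*L/(3 + 7*L/2))
l(C, K) = -4*C/(6 + 7*C) (l(C, K) = (4*C/(6 + 7*C))*(-1) = -4*C/(6 + 7*C))
(l(4, -1*(-3))*j(0))*y(1) = (-4*4/(6 + 7*4)*(-1))*1 = (-4*4/(6 + 28)*(-1))*1 = (-4*4/34*(-1))*1 = (-4*4*1/34*(-1))*1 = -8/17*(-1)*1 = (8/17)*1 = 8/17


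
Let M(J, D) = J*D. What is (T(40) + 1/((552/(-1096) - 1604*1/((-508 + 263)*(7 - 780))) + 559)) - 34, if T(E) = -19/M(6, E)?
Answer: -59255312459309/1738846097040 ≈ -34.077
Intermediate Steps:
M(J, D) = D*J
T(E) = -19/(6*E) (T(E) = -19*1/(6*E) = -19/(6*E))
(T(40) + 1/((552/(-1096) - 1604*1/((-508 + 263)*(7 - 780))) + 559)) - 34 = (-19/6/40 + 1/((552/(-1096) - 1604*1/((-508 + 263)*(7 - 780))) + 559)) - 34 = (-19/6*1/40 + 1/((552*(-1/1096) - 1604/((-773*(-245)))) + 559)) - 34 = (-19/240 + 1/((-69/137 - 1604/189385) + 559)) - 34 = (-19/240 + 1/(-13287313/25945745 + 559)) - 34 = (-19/240 + 1/(14490384142/25945745)) - 34 = (-19/240 + 25945745/14490384142) - 34 = -134545159949/1738846097040 - 34 = -59255312459309/1738846097040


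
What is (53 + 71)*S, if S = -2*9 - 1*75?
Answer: -11532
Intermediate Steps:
S = -93 (S = -18 - 75 = -93)
(53 + 71)*S = (53 + 71)*(-93) = 124*(-93) = -11532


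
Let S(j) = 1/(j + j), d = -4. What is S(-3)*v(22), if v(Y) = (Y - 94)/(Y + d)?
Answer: ⅔ ≈ 0.66667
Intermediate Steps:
S(j) = 1/(2*j)
v(Y) = (-94 + Y)/(-4 + Y) (v(Y) = (Y - 94)/(Y - 4) = (-94 + Y)/(-4 + Y))
S(-3)*v(22) = ((½)/(-3))*((-94 + 22)/(-4 + 22)) = ((½)*(-⅓))*(-72/18) = -(-72)/108 = -⅙*(-4) = ⅔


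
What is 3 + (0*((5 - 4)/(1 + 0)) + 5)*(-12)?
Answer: -57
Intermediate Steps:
3 + (0*((5 - 4)/(1 + 0)) + 5)*(-12) = 3 + (0*(1/1) + 5)*(-12) = 3 + (0*(1*1) + 5)*(-12) = 3 + (0*1 + 5)*(-12) = 3 + (0 + 5)*(-12) = 3 + 5*(-12) = 3 - 60 = -57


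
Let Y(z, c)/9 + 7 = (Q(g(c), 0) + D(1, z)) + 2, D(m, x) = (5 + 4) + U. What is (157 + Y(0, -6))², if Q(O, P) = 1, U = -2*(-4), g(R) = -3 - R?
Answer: 75076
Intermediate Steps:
U = 8
D(m, x) = 17 (D(m, x) = (5 + 4) + 8 = 9 + 8 = 17)
Y(z, c) = 117 (Y(z, c) = -63 + 9*((1 + 17) + 2) = -63 + 9*(18 + 2) = -63 + 9*20 = -63 + 180 = 117)
(157 + Y(0, -6))² = (157 + 117)² = 274² = 75076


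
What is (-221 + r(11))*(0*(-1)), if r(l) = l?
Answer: 0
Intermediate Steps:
(-221 + r(11))*(0*(-1)) = (-221 + 11)*(0*(-1)) = -210*0 = 0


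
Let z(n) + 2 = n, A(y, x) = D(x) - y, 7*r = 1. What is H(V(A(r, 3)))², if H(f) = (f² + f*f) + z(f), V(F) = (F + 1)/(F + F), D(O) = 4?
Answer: 177241/531441 ≈ 0.33351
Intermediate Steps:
r = ⅐ (r = (⅐)*1 = ⅐ ≈ 0.14286)
A(y, x) = 4 - y
z(n) = -2 + n
V(F) = (1 + F)/(2*F) (V(F) = (1 + F)/((2*F)) = (1 + F)*(1/(2*F)) = (1 + F)/(2*F))
H(f) = -2 + f + 2*f² (H(f) = (f² + f*f) + (-2 + f) = (f² + f²) + (-2 + f) = 2*f² + (-2 + f) = -2 + f + 2*f²)
H(V(A(r, 3)))² = (-2 + (1 + (4 - 1*⅐))/(2*(4 - 1*⅐)) + 2*((1 + (4 - 1*⅐))/(2*(4 - 1*⅐)))²)² = (-2 + (1 + (4 - ⅐))/(2*(4 - ⅐)) + 2*((1 + (4 - ⅐))/(2*(4 - ⅐)))²)² = (-2 + (1 + 27/7)/(2*(27/7)) + 2*((1 + 27/7)/(2*(27/7)))²)² = (-2 + (½)*(7/27)*(34/7) + 2*((½)*(7/27)*(34/7))²)² = (-2 + 17/27 + 2*(17/27)²)² = (-2 + 17/27 + 2*(289/729))² = (-2 + 17/27 + 578/729)² = (-421/729)² = 177241/531441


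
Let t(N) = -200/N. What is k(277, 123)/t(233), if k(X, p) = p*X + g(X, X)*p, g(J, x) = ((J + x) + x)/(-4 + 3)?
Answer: 7938543/100 ≈ 79385.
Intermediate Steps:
g(J, x) = -J - 2*x (g(J, x) = (J + 2*x)/(-1) = (J + 2*x)*(-1) = -J - 2*x)
k(X, p) = -2*X*p (k(X, p) = p*X + (-X - 2*X)*p = X*p + (-3*X)*p = X*p - 3*X*p = -2*X*p)
k(277, 123)/t(233) = (-2*277*123)/((-200/233)) = -68142/((-200*1/233)) = -68142/(-200/233) = -68142*(-233/200) = 7938543/100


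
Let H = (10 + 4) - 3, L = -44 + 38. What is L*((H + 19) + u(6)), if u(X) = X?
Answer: -216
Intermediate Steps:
L = -6
H = 11 (H = 14 - 3 = 11)
L*((H + 19) + u(6)) = -6*((11 + 19) + 6) = -6*(30 + 6) = -6*36 = -216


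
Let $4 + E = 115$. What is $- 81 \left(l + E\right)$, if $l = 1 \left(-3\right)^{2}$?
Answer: $-9720$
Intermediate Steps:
$E = 111$ ($E = -4 + 115 = 111$)
$l = 9$ ($l = 1 \cdot 9 = 9$)
$- 81 \left(l + E\right) = - 81 \left(9 + 111\right) = \left(-81\right) 120 = -9720$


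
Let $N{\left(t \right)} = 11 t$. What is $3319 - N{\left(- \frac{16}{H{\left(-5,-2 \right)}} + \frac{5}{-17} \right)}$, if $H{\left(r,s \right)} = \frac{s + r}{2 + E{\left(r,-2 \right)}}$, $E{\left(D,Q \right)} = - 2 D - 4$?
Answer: $\frac{371410}{119} \approx 3121.1$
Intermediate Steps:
$E{\left(D,Q \right)} = -4 - 2 D$
$H{\left(r,s \right)} = \frac{r + s}{-2 - 2 r}$ ($H{\left(r,s \right)} = \frac{s + r}{2 - \left(4 + 2 r\right)} = \frac{r + s}{-2 - 2 r}$)
$3319 - N{\left(- \frac{16}{H{\left(-5,-2 \right)}} + \frac{5}{-17} \right)} = 3319 - 11 \left(- \frac{16}{\frac{1}{2} \frac{1}{1 - 5} \left(\left(-1\right) \left(-5\right) - -2\right)} + \frac{5}{-17}\right) = 3319 - 11 \left(- \frac{16}{\frac{1}{2} \frac{1}{-4} \left(5 + 2\right)} + 5 \left(- \frac{1}{17}\right)\right) = 3319 - 11 \left(- \frac{16}{\frac{1}{2} \left(- \frac{1}{4}\right) 7} - \frac{5}{17}\right) = 3319 - 11 \left(- \frac{16}{- \frac{7}{8}} - \frac{5}{17}\right) = 3319 - 11 \left(\left(-16\right) \left(- \frac{8}{7}\right) - \frac{5}{17}\right) = 3319 - 11 \left(\frac{128}{7} - \frac{5}{17}\right) = 3319 - 11 \cdot \frac{2141}{119} = 3319 - \frac{23551}{119} = \frac{371410}{119}$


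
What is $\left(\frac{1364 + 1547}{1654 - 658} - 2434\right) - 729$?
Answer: $- \frac{3147437}{996} \approx -3160.1$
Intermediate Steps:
$\left(\frac{1364 + 1547}{1654 - 658} - 2434\right) - 729 = \left(\frac{2911}{1654 - 658} - 2434\right) - 729 = \left(\frac{2911}{996} - 2434\right) - 729 = - \frac{2421353}{996} - 729 = - \frac{3147437}{996}$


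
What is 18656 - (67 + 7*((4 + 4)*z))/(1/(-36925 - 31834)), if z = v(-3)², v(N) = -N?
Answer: 39280045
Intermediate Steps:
z = 9 (z = (-1*(-3))² = 3² = 9)
18656 - (67 + 7*((4 + 4)*z))/(1/(-36925 - 31834)) = 18656 - (67 + 7*((4 + 4)*9))/(1/(-36925 - 31834)) = 18656 - (67 + 7*(8*9))/(1/(-68759)) = 18656 - (67 + 7*72)/(-1/68759) = 18656 - (67 + 504)*(-68759) = 18656 - 571*(-68759) = 18656 - 1*(-39261389) = 18656 + 39261389 = 39280045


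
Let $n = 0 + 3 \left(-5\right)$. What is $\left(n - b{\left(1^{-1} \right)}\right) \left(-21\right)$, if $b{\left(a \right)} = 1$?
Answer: $336$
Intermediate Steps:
$n = -15$ ($n = 0 - 15 = -15$)
$\left(n - b{\left(1^{-1} \right)}\right) \left(-21\right) = \left(-15 - 1\right) \left(-21\right) = \left(-16\right) \left(-21\right) = 336$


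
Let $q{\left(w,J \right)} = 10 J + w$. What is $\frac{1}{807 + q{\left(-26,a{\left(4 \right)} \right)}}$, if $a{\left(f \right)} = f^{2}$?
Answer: $\frac{1}{941} \approx 0.0010627$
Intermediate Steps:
$q{\left(w,J \right)} = w + 10 J$
$\frac{1}{807 + q{\left(-26,a{\left(4 \right)} \right)}} = \frac{1}{807 - \left(26 - 10 \cdot 4^{2}\right)} = \frac{1}{807 + \left(-26 + 10 \cdot 16\right)} = \frac{1}{807 + \left(-26 + 160\right)} = \frac{1}{807 + 134} = \frac{1}{941}$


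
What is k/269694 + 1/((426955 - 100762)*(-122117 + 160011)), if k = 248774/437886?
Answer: 128131382999183/60822769432525173297 ≈ 2.1066e-6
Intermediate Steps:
k = 124387/218943 (k = 248774*(1/437886) = 124387/218943 ≈ 0.56812)
k/269694 + 1/((426955 - 100762)*(-122117 + 160011)) = (124387/218943)/269694 + 1/((426955 - 100762)*(-122117 + 160011)) = (124387/218943)*(1/269694) + 1/(326193*37894) = 124387/59047613442 + (1/326193)*(1/37894) = 124387/59047613442 + 1/12360757542 = 128131382999183/60822769432525173297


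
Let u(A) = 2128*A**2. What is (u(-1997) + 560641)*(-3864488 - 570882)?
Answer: -37643179428158410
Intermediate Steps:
(u(-1997) + 560641)*(-3864488 - 570882) = (2128*(-1997)**2 + 560641)*(-3864488 - 570882) = (2128*3988009 + 560641)*(-4435370) = (8486483152 + 560641)*(-4435370) = 8487043793*(-4435370) = -37643179428158410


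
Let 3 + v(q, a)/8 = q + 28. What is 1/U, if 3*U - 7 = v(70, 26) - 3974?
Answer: -1/1069 ≈ -0.00093545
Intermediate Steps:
v(q, a) = 200 + 8*q (v(q, a) = -24 + 8*(q + 28) = -24 + 8*(28 + q) = -24 + (224 + 8*q) = 200 + 8*q)
U = -1069 (U = 7/3 + ((200 + 8*70) - 3974)/3 = 7/3 + ((200 + 560) - 3974)/3 = 7/3 + (760 - 3974)/3 = 7/3 + (⅓)*(-3214) = 7/3 - 3214/3 = -1069)
1/U = 1/(-1069) = -1/1069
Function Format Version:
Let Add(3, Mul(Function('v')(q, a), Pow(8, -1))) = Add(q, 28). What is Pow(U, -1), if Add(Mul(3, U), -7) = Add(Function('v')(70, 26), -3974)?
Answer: Rational(-1, 1069) ≈ -0.00093545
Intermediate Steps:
Function('v')(q, a) = Add(200, Mul(8, q)) (Function('v')(q, a) = Add(-24, Mul(8, Add(q, 28))) = Add(-24, Mul(8, Add(28, q))) = Add(-24, Add(224, Mul(8, q))) = Add(200, Mul(8, q)))
U = -1069 (U = Add(Rational(7, 3), Mul(Rational(1, 3), Add(Add(200, Mul(8, 70)), -3974))) = Add(Rational(7, 3), Mul(Rational(1, 3), Add(Add(200, 560), -3974))) = Add(Rational(7, 3), Mul(Rational(1, 3), Add(760, -3974))) = Add(Rational(7, 3), Mul(Rational(1, 3), -3214)) = Add(Rational(7, 3), Rational(-3214, 3)) = -1069)
Pow(U, -1) = Pow(-1069, -1) = Rational(-1, 1069)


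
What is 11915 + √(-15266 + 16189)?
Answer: 11915 + √923 ≈ 11945.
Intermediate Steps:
11915 + √(-15266 + 16189) = 11915 + √923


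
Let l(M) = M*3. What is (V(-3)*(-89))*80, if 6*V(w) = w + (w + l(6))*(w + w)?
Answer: 110360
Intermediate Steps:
l(M) = 3*M
V(w) = w/6 + w*(18 + w)/3 (V(w) = (w + (w + 3*6)*(w + w))/6 = (w + (w + 18)*(2*w))/6 = (w + (18 + w)*(2*w))/6 = (w + 2*w*(18 + w))/6 = w/6 + w*(18 + w)/3)
(V(-3)*(-89))*80 = (((⅙)*(-3)*(37 + 2*(-3)))*(-89))*80 = (((⅙)*(-3)*(37 - 6))*(-89))*80 = (((⅙)*(-3)*31)*(-89))*80 = -31/2*(-89)*80 = (2759/2)*80 = 110360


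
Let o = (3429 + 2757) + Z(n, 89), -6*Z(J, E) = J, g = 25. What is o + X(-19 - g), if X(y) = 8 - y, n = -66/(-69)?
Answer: 430411/69 ≈ 6237.8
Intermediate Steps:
n = 22/23 (n = -66*(-1/69) = 22/23 ≈ 0.95652)
Z(J, E) = -J/6
o = 426823/69 (o = (3429 + 2757) - ⅙*22/23 = 6186 - 11/69 = 426823/69 ≈ 6185.8)
o + X(-19 - g) = 426823/69 + (8 - (-19 - 1*25)) = 426823/69 + (8 - (-19 - 25)) = 426823/69 + (8 - 1*(-44)) = 426823/69 + (8 + 44) = 426823/69 + 52 = 430411/69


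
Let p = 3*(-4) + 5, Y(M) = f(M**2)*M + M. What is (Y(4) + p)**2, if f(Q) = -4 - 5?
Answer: 1521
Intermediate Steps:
f(Q) = -9
Y(M) = -8*M (Y(M) = -9*M + M = -8*M)
p = -7 (p = -12 + 5 = -7)
(Y(4) + p)**2 = (-8*4 - 7)**2 = (-32 - 7)**2 = (-39)**2 = 1521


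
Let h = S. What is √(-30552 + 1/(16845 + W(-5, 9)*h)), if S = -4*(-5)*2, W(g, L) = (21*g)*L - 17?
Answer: I*√14300573191835/21635 ≈ 174.79*I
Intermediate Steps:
W(g, L) = -17 + 21*L*g (W(g, L) = 21*L*g - 17 = -17 + 21*L*g)
S = 40 (S = 20*2 = 40)
h = 40
√(-30552 + 1/(16845 + W(-5, 9)*h)) = √(-30552 + 1/(16845 + (-17 + 21*9*(-5))*40)) = √(-30552 + 1/(16845 + (-17 - 945)*40)) = √(-30552 + 1/(16845 - 962*40)) = √(-30552 + 1/(16845 - 38480)) = √(-30552 + 1/(-21635)) = √(-30552 - 1/21635) = √(-660992521/21635) = I*√14300573191835/21635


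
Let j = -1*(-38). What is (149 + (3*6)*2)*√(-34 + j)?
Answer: 370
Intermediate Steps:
j = 38
(149 + (3*6)*2)*√(-34 + j) = (149 + (3*6)*2)*√(-34 + 38) = (149 + 18*2)*√4 = (149 + 36)*2 = 185*2 = 370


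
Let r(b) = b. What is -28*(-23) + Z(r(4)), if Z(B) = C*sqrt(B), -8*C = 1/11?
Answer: 28335/44 ≈ 643.98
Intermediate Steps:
C = -1/88 (C = -1/8/11 = -1/8*1/11 = -1/88 ≈ -0.011364)
Z(B) = -sqrt(B)/88
-28*(-23) + Z(r(4)) = -28*(-23) - sqrt(4)/88 = 644 - 1/88*2 = 644 - 1/44 = 28335/44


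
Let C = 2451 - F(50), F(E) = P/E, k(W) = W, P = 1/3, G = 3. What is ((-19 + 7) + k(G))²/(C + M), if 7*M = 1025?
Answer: 85050/2727293 ≈ 0.031185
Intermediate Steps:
M = 1025/7 (M = (⅐)*1025 = 1025/7 ≈ 146.43)
P = ⅓ ≈ 0.33333
F(E) = 1/(3*E)
C = 367649/150 (C = 2451 - 1/(3*50) = 2451 - 1*1/150 = 2451 - 1/150 = 367649/150 ≈ 2451.0)
((-19 + 7) + k(G))²/(C + M) = ((-19 + 7) + 3)²/(367649/150 + 1025/7) = (-12 + 3)²/(2727293/1050) = (-9)²*(1050/2727293) = 81*(1050/2727293) = 85050/2727293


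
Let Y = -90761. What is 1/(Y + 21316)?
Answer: -1/69445 ≈ -1.4400e-5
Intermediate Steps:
1/(Y + 21316) = 1/(-90761 + 21316) = 1/(-69445) = -1/69445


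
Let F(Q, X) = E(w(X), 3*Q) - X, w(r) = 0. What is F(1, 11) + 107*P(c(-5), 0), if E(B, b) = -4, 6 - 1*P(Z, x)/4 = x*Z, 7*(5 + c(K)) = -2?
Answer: 2553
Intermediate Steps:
c(K) = -37/7 (c(K) = -5 + (⅐)*(-2) = -5 - 2/7 = -37/7)
P(Z, x) = 24 - 4*Z*x (P(Z, x) = 24 - 4*x*Z = 24 - 4*Z*x)
F(Q, X) = -4 - X
F(1, 11) + 107*P(c(-5), 0) = (-4 - 1*11) + 107*(24 - 4*(-37/7)*0) = (-4 - 11) + 107*(24 + 0) = -15 + 107*24 = -15 + 2568 = 2553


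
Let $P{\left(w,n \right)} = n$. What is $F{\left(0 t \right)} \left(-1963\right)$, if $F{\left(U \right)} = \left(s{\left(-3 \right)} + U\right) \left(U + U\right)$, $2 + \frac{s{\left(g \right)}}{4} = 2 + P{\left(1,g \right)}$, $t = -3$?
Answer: $0$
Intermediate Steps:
$s{\left(g \right)} = 4 g$ ($s{\left(g \right)} = -8 + 4 \left(2 + g\right) = -8 + \left(8 + 4 g\right) = 4 g$)
$F{\left(U \right)} = 2 U \left(-12 + U\right)$ ($F{\left(U \right)} = \left(4 \left(-3\right) + U\right) \left(U + U\right) = \left(-12 + U\right) 2 U = 2 U \left(-12 + U\right)$)
$F{\left(0 t \right)} \left(-1963\right) = 2 \cdot 0 \left(-3\right) \left(-12 + 0 \left(-3\right)\right) \left(-1963\right) = 2 \cdot 0 \left(-12 + 0\right) \left(-1963\right) = 2 \cdot 0 \left(-12\right) \left(-1963\right) = 0 \left(-1963\right) = 0$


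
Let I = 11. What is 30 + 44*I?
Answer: 514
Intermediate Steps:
30 + 44*I = 30 + 44*11 = 30 + 484 = 514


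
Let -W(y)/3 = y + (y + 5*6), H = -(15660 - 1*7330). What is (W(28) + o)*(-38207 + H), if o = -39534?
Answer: 1851800304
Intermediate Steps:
H = -8330 (H = -(15660 - 7330) = -1*8330 = -8330)
W(y) = -90 - 6*y (W(y) = -3*(y + (y + 5*6)) = -3*(y + (y + 30)) = -3*(y + (30 + y)) = -3*(30 + 2*y) = -90 - 6*y)
(W(28) + o)*(-38207 + H) = ((-90 - 6*28) - 39534)*(-38207 - 8330) = ((-90 - 168) - 39534)*(-46537) = (-258 - 39534)*(-46537) = -39792*(-46537) = 1851800304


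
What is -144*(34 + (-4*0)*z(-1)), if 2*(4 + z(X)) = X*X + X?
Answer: -4896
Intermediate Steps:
z(X) = -4 + X/2 + X²/2 (z(X) = -4 + (X*X + X)/2 = -4 + (X² + X)/2 = -4 + (X + X²)/2 = -4 + (X/2 + X²/2) = -4 + X/2 + X²/2)
-144*(34 + (-4*0)*z(-1)) = -144*(34 + (-4*0)*(-4 + (½)*(-1) + (½)*(-1)²)) = -144*(34 + 0*(-4 - ½ + (½)*1)) = -144*(34 + 0*(-4 - ½ + ½)) = -144*(34 + 0*(-4)) = -144*(34 + 0) = -144*34 = -4896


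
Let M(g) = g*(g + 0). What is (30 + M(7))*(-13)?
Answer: -1027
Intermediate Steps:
M(g) = g² (M(g) = g*g = g²)
(30 + M(7))*(-13) = (30 + 7²)*(-13) = (30 + 49)*(-13) = 79*(-13) = -1027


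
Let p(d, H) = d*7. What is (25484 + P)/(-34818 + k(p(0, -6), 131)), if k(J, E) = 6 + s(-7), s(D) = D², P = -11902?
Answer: -13582/34763 ≈ -0.39070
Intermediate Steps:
p(d, H) = 7*d
k(J, E) = 55 (k(J, E) = 6 + (-7)² = 6 + 49 = 55)
(25484 + P)/(-34818 + k(p(0, -6), 131)) = (25484 - 11902)/(-34818 + 55) = 13582/(-34763) = 13582*(-1/34763) = -13582/34763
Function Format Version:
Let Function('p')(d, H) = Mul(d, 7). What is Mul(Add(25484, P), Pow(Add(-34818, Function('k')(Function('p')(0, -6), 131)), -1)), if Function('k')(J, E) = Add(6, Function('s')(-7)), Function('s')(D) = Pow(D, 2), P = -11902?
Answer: Rational(-13582, 34763) ≈ -0.39070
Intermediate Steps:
Function('p')(d, H) = Mul(7, d)
Function('k')(J, E) = 55 (Function('k')(J, E) = Add(6, Pow(-7, 2)) = Add(6, 49) = 55)
Mul(Add(25484, P), Pow(Add(-34818, Function('k')(Function('p')(0, -6), 131)), -1)) = Mul(Add(25484, -11902), Pow(Add(-34818, 55), -1)) = Mul(13582, Pow(-34763, -1)) = Mul(13582, Rational(-1, 34763)) = Rational(-13582, 34763)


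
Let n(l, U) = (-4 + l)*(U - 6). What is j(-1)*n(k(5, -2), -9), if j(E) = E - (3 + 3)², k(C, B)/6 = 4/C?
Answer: 444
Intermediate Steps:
k(C, B) = 24/C (k(C, B) = 6*(4/C) = 24/C)
j(E) = -36 + E (j(E) = E - 1*6² = E - 1*36 = E - 36 = -36 + E)
n(l, U) = (-6 + U)*(-4 + l) (n(l, U) = (-4 + l)*(-6 + U) = (-6 + U)*(-4 + l))
j(-1)*n(k(5, -2), -9) = (-36 - 1)*(24 - 144/5 - 4*(-9) - 216/5) = -37*(24 - 144/5 + 36 - 216/5) = -37*(-12) = 444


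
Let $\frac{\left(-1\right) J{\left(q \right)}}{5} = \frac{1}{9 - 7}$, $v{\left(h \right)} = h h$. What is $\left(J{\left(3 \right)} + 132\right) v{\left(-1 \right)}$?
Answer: $\frac{259}{2} \approx 129.5$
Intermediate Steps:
$v{\left(h \right)} = h^{2}$
$J{\left(q \right)} = - \frac{5}{2}$ ($J{\left(q \right)} = - \frac{5}{9 - 7} = - \frac{5}{2}$)
$\left(J{\left(3 \right)} + 132\right) v{\left(-1 \right)} = \left(- \frac{5}{2} + 132\right) \left(-1\right)^{2} = \frac{259}{2} \cdot 1 = \frac{259}{2}$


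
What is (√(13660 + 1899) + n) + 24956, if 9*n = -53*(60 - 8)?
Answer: 221848/9 + √15559 ≈ 24775.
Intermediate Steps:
n = -2756/9 (n = (-53*(60 - 8))/9 = (-53*52)/9 = (⅑)*(-2756) = -2756/9 ≈ -306.22)
(√(13660 + 1899) + n) + 24956 = (√(13660 + 1899) - 2756/9) + 24956 = (√15559 - 2756/9) + 24956 = (-2756/9 + √15559) + 24956 = 221848/9 + √15559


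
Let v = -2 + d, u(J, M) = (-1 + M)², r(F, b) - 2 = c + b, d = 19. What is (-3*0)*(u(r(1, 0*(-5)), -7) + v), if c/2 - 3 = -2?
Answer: 0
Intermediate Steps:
c = 2 (c = 6 + 2*(-2) = 6 - 4 = 2)
r(F, b) = 4 + b (r(F, b) = 2 + (2 + b) = 4 + b)
v = 17 (v = -2 + 19 = 17)
(-3*0)*(u(r(1, 0*(-5)), -7) + v) = (-3*0)*((-1 - 7)² + 17) = 0*((-8)² + 17) = 0*(64 + 17) = 0*81 = 0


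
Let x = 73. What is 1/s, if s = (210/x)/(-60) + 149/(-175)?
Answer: -25550/22979 ≈ -1.1119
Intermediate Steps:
s = -22979/25550 (s = (210/73)/(-60) + 149/(-175) = (210*(1/73))*(-1/60) + 149*(-1/175) = (210/73)*(-1/60) - 149/175 = -7/146 - 149/175 = -22979/25550 ≈ -0.89937)
1/s = 1/(-22979/25550) = -25550/22979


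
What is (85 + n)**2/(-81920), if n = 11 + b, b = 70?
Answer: -6889/20480 ≈ -0.33638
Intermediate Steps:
n = 81 (n = 11 + 70 = 81)
(85 + n)**2/(-81920) = (85 + 81)**2/(-81920) = 166**2*(-1/81920) = 27556*(-1/81920) = -6889/20480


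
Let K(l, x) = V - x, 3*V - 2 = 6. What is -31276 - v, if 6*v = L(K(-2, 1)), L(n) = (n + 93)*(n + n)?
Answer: -845872/27 ≈ -31329.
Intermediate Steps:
V = 8/3 (V = ⅔ + (⅓)*6 = ⅔ + 2 = 8/3 ≈ 2.6667)
K(l, x) = 8/3 - x
L(n) = 2*n*(93 + n) (L(n) = (93 + n)*(2*n) = 2*n*(93 + n))
v = 1420/27 (v = (2*(8/3 - 1*1)*(93 + (8/3 - 1*1)))/6 = (2*(8/3 - 1)*(93 + (8/3 - 1)))/6 = (2*(5/3)*(93 + 5/3))/6 = (2*(5/3)*(284/3))/6 = (⅙)*(2840/9) = 1420/27 ≈ 52.593)
-31276 - v = -31276 - 1*1420/27 = -31276 - 1420/27 = -845872/27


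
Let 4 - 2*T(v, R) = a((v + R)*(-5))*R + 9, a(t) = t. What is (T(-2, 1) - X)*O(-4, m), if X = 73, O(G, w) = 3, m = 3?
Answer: -234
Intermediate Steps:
T(v, R) = -5/2 - R*(-5*R - 5*v)/2 (T(v, R) = 2 - (((v + R)*(-5))*R + 9)/2 = 2 - (((R + v)*(-5))*R + 9)/2 = 2 - ((-5*R - 5*v)*R + 9)/2 = 2 - (R*(-5*R - 5*v) + 9)/2 = 2 - (9 + R*(-5*R - 5*v))/2 = 2 + (-9/2 - R*(-5*R - 5*v)/2) = -5/2 - R*(-5*R - 5*v)/2)
(T(-2, 1) - X)*O(-4, m) = ((-5/2 + (5/2)*1*(1 - 2)) - 1*73)*3 = ((-5/2 + (5/2)*1*(-1)) - 73)*3 = ((-5/2 - 5/2) - 73)*3 = (-5 - 73)*3 = -78*3 = -234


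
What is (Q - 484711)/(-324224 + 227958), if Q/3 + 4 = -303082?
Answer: 1393969/96266 ≈ 14.480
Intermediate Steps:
Q = -909258 (Q = -12 + 3*(-303082) = -12 - 909246 = -909258)
(Q - 484711)/(-324224 + 227958) = (-909258 - 484711)/(-324224 + 227958) = -1393969/(-96266) = -1393969*(-1/96266) = 1393969/96266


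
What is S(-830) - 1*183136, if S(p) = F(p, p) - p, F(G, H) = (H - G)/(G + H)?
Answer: -182306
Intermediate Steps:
F(G, H) = (H - G)/(G + H)
S(p) = -p (S(p) = (p - p)/(p + p) - p = 0/(2*p) - p = (1/(2*p))*0 - p = 0 - p = -p)
S(-830) - 1*183136 = -1*(-830) - 1*183136 = 830 - 183136 = -182306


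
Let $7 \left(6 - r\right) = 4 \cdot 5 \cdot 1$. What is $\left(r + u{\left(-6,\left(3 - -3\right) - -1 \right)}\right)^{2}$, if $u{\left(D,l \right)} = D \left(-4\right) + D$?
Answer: $\frac{21904}{49} \approx 447.02$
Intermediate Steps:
$r = \frac{22}{7}$ ($r = 6 - \frac{4 \cdot 5 \cdot 1}{7} = 6 - \frac{20 \cdot 1}{7} = 6 - \frac{20}{7} = \frac{22}{7} \approx 3.1429$)
$u{\left(D,l \right)} = - 3 D$ ($u{\left(D,l \right)} = - 4 D + D = - 3 D$)
$\left(r + u{\left(-6,\left(3 - -3\right) - -1 \right)}\right)^{2} = \left(\frac{22}{7} - -18\right)^{2} = \left(\frac{22}{7} + 18\right)^{2} = \left(\frac{148}{7}\right)^{2} = \frac{21904}{49}$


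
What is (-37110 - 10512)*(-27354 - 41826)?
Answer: 3294489960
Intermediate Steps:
(-37110 - 10512)*(-27354 - 41826) = -47622*(-69180) = 3294489960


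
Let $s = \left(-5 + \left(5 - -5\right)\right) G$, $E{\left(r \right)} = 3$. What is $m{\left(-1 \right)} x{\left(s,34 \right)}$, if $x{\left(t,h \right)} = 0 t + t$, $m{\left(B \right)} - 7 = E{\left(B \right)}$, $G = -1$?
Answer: $-50$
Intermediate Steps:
$m{\left(B \right)} = 10$ ($m{\left(B \right)} = 7 + 3 = 10$)
$s = -5$ ($s = \left(-5 + \left(5 - -5\right)\right) \left(-1\right) = \left(-5 + \left(5 + 5\right)\right) \left(-1\right) = \left(-5 + 10\right) \left(-1\right) = 5 \left(-1\right) = -5$)
$x{\left(t,h \right)} = t$ ($x{\left(t,h \right)} = 0 + t = t$)
$m{\left(-1 \right)} x{\left(s,34 \right)} = 10 \left(-5\right) = -50$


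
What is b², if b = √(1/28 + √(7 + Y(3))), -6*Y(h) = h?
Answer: 1/28 + √26/2 ≈ 2.5852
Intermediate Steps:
Y(h) = -h/6
b = √(1/28 + √26/2) (b = √(1/28 + √(7 - ⅙*3)) = √(1/28 + √(7 - ½)) = √(1/28 + √(13/2)) = √(1/28 + √26/2) ≈ 1.6079)
b² = (√(7 + 98*√26)/14)² = 1/28 + √26/2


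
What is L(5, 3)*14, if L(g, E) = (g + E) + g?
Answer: 182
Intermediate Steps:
L(g, E) = E + 2*g (L(g, E) = (E + g) + g = E + 2*g)
L(5, 3)*14 = (3 + 2*5)*14 = (3 + 10)*14 = 13*14 = 182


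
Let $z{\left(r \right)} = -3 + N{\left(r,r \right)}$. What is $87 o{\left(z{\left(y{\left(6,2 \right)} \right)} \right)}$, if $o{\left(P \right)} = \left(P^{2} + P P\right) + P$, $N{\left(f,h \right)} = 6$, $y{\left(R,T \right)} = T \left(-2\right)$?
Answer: $1827$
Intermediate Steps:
$y{\left(R,T \right)} = - 2 T$
$z{\left(r \right)} = 3$ ($z{\left(r \right)} = -3 + 6 = 3$)
$o{\left(P \right)} = P + 2 P^{2}$ ($o{\left(P \right)} = \left(P^{2} + P^{2}\right) + P = 2 P^{2} + P = P + 2 P^{2}$)
$87 o{\left(z{\left(y{\left(6,2 \right)} \right)} \right)} = 87 \cdot 3 \left(1 + 2 \cdot 3\right) = 87 \cdot 3 \left(1 + 6\right) = 87 \cdot 3 \cdot 7 = 87 \cdot 21 = 1827$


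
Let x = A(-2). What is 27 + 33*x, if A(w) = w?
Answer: -39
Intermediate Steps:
x = -2
27 + 33*x = 27 + 33*(-2) = 27 - 66 = -39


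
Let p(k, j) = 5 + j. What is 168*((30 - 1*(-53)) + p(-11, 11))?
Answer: 16632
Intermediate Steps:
168*((30 - 1*(-53)) + p(-11, 11)) = 168*((30 - 1*(-53)) + (5 + 11)) = 168*((30 + 53) + 16) = 168*(83 + 16) = 168*99 = 16632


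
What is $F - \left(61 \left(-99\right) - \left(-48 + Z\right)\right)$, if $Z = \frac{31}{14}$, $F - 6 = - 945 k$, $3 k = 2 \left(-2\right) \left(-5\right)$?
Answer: $- \frac{4211}{14} \approx -300.79$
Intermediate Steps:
$k = \frac{20}{3}$ ($k = \frac{2 \left(-2\right) \left(-5\right)}{3} = \frac{\left(-4\right) \left(-5\right)}{3} = \frac{1}{3} \cdot 20 = \frac{20}{3} \approx 6.6667$)
$F = -6294$ ($F = 6 - 6300 = -6294$)
$Z = \frac{31}{14}$ ($Z = 31 \cdot \frac{1}{14} = \frac{31}{14} \approx 2.2143$)
$F - \left(61 \left(-99\right) - \left(-48 + Z\right)\right) = -6294 - \left(61 \left(-99\right) + \left(48 - \frac{31}{14}\right)\right) = -6294 - \left(-6039 + \left(48 - \frac{31}{14}\right)\right) = -6294 - \left(-6039 + \frac{641}{14}\right) = -6294 - - \frac{83905}{14} = -6294 + \frac{83905}{14} = - \frac{4211}{14}$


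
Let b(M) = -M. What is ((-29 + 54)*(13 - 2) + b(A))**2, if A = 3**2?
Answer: 70756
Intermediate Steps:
A = 9
((-29 + 54)*(13 - 2) + b(A))**2 = ((-29 + 54)*(13 - 2) - 1*9)**2 = (25*11 - 9)**2 = (275 - 9)**2 = 266**2 = 70756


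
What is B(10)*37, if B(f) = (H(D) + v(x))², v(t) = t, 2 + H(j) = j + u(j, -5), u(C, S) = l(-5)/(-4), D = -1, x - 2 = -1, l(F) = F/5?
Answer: 1813/16 ≈ 113.31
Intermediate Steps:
l(F) = F/5 (l(F) = F*(⅕) = F/5)
x = 1 (x = 2 - 1 = 1)
u(C, S) = ¼ (u(C, S) = ((⅕)*(-5))/(-4) = -1*(-¼) = ¼)
H(j) = -7/4 + j (H(j) = -2 + (j + ¼) = -2 + (¼ + j) = -7/4 + j)
B(f) = 49/16 (B(f) = ((-7/4 - 1) + 1)² = (-11/4 + 1)² = (-7/4)² = 49/16)
B(10)*37 = (49/16)*37 = 1813/16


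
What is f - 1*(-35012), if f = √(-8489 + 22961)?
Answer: 35012 + 6*√402 ≈ 35132.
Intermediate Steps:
f = 6*√402 (f = √14472 = 6*√402 ≈ 120.30)
f - 1*(-35012) = 6*√402 - 1*(-35012) = 6*√402 + 35012 = 35012 + 6*√402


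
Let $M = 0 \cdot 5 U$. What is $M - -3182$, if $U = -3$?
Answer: $3182$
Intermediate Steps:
$M = 0$ ($M = 0 \cdot 5 \left(-3\right) = 0 \left(-3\right) = 0$)
$M - -3182 = 0 - -3182 = 0 + 3182 = 3182$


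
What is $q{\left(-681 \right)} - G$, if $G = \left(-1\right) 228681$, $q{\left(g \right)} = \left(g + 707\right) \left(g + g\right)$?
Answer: $193269$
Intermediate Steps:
$q{\left(g \right)} = 2 g \left(707 + g\right)$ ($q{\left(g \right)} = \left(707 + g\right) 2 g = 2 g \left(707 + g\right)$)
$G = -228681$
$q{\left(-681 \right)} - G = 2 \left(-681\right) \left(707 - 681\right) - -228681 = 2 \left(-681\right) 26 + 228681 = -35412 + 228681 = 193269$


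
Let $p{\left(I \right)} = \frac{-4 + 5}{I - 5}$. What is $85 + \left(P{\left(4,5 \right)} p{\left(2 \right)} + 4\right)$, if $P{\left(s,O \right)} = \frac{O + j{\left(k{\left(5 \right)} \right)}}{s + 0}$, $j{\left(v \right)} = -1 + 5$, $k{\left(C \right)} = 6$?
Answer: $\frac{353}{4} \approx 88.25$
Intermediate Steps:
$j{\left(v \right)} = 4$
$P{\left(s,O \right)} = \frac{4 + O}{s}$ ($P{\left(s,O \right)} = \frac{O + 4}{s + 0} = \frac{4 + O}{s}$)
$p{\left(I \right)} = \frac{1}{-5 + I}$ ($p{\left(I \right)} = 1 \frac{1}{-5 + I} = \frac{1}{-5 + I}$)
$85 + \left(P{\left(4,5 \right)} p{\left(2 \right)} + 4\right) = 85 + \left(\frac{\frac{1}{4} \left(4 + 5\right)}{-5 + 2} + 4\right) = 85 + \left(\frac{\frac{1}{4} \cdot 9}{-3} + 4\right) = 85 + \left(\frac{9}{4} \left(- \frac{1}{3}\right) + 4\right) = 85 + \left(- \frac{3}{4} + 4\right) = 85 + \frac{13}{4} = \frac{353}{4}$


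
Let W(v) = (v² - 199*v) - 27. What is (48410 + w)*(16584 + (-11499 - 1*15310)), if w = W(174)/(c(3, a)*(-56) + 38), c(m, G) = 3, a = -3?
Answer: -12878749465/26 ≈ -4.9534e+8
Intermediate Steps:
W(v) = -27 + v² - 199*v
w = 4377/130 (w = (-27 + 174² - 199*174)/(3*(-56) + 38) = (-27 + 30276 - 34626)/(-168 + 38) = -4377/(-130) = -4377*(-1/130) = 4377/130 ≈ 33.669)
(48410 + w)*(16584 + (-11499 - 1*15310)) = (48410 + 4377/130)*(16584 + (-11499 - 1*15310)) = 6297677*(16584 + (-11499 - 15310))/130 = 6297677*(16584 - 26809)/130 = (6297677/130)*(-10225) = -12878749465/26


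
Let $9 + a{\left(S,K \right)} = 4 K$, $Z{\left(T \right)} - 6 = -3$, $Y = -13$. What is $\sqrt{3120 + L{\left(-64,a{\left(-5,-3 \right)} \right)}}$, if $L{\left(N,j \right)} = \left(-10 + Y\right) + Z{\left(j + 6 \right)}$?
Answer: $10 \sqrt{31} \approx 55.678$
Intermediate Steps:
$Z{\left(T \right)} = 3$ ($Z{\left(T \right)} = 6 - 3 = 3$)
$a{\left(S,K \right)} = -9 + 4 K$
$L{\left(N,j \right)} = -20$ ($L{\left(N,j \right)} = \left(-10 - 13\right) + 3 = -23 + 3 = -20$)
$\sqrt{3120 + L{\left(-64,a{\left(-5,-3 \right)} \right)}} = \sqrt{3120 - 20} = \sqrt{3100} = 10 \sqrt{31}$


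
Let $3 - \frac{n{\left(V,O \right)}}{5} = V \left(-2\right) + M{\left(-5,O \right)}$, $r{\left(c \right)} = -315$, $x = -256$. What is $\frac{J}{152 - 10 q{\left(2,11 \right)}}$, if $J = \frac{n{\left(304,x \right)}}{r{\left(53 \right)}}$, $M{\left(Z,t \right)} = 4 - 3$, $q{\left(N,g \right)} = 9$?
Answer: $- \frac{305}{1953} \approx -0.15617$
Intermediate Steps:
$M{\left(Z,t \right)} = 1$ ($M{\left(Z,t \right)} = 4 - 3 = 1$)
$n{\left(V,O \right)} = 10 + 10 V$ ($n{\left(V,O \right)} = 15 - 5 \left(V \left(-2\right) + 1\right) = 15 - 5 \left(- 2 V + 1\right) = 15 - 5 \left(1 - 2 V\right) = 15 + \left(-5 + 10 V\right) = 10 + 10 V$)
$J = - \frac{610}{63}$ ($J = \frac{10 + 10 \cdot 304}{-315} = \left(10 + 3040\right) \left(- \frac{1}{315}\right) = 3050 \left(- \frac{1}{315}\right) = - \frac{610}{63} \approx -9.6825$)
$\frac{J}{152 - 10 q{\left(2,11 \right)}} = - \frac{610}{63 \left(152 - 90\right)} = - \frac{610}{63 \cdot 62} = \left(- \frac{610}{63}\right) \frac{1}{62} = - \frac{305}{1953}$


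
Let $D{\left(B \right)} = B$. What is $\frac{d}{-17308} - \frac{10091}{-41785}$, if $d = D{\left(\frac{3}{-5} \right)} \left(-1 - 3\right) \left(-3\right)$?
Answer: $\frac{8747794}{36160739} \approx 0.24191$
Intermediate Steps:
$d = - \frac{36}{5}$ ($d = \frac{3}{-5} \left(-1 - 3\right) \left(-3\right) = 3 \left(- \frac{1}{5}\right) \left(-1 - 3\right) \left(-3\right) = \left(- \frac{3}{5}\right) \left(-4\right) \left(-3\right) = \frac{12}{5} \left(-3\right) = - \frac{36}{5} \approx -7.2$)
$\frac{d}{-17308} - \frac{10091}{-41785} = - \frac{36}{5 \left(-17308\right)} - \frac{10091}{-41785} = \left(- \frac{36}{5}\right) \left(- \frac{1}{17308}\right) - - \frac{10091}{41785} = \frac{9}{21635} + \frac{10091}{41785} = \frac{8747794}{36160739}$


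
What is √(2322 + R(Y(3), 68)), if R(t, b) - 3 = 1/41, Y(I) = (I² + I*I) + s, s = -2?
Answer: √3908366/41 ≈ 48.219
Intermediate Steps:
Y(I) = -2 + 2*I² (Y(I) = (I² + I*I) - 2 = (I² + I²) - 2 = 2*I² - 2 = -2 + 2*I²)
R(t, b) = 124/41 (R(t, b) = 3 + 1/41 = 124/41)
√(2322 + R(Y(3), 68)) = √(2322 + 124/41) = √(95326/41) = √3908366/41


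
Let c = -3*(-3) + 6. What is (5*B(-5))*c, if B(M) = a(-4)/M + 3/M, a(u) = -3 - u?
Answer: -60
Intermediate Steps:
B(M) = 4/M (B(M) = (-3 - 1*(-4))/M + 3/M = (-3 + 4)/M + 3/M = 1/M + 3/M = 4/M)
c = 15 (c = 9 + 6 = 15)
(5*B(-5))*c = (5*(4/(-5)))*15 = (5*(4*(-⅕)))*15 = (5*(-⅘))*15 = -4*15 = -60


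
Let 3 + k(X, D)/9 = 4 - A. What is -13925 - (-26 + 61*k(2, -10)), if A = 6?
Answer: -11154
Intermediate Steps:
k(X, D) = -45 (k(X, D) = -27 + 9*(4 - 1*6) = -27 + 9*(4 - 6) = -27 + 9*(-2) = -27 - 18 = -45)
-13925 - (-26 + 61*k(2, -10)) = -13925 - (-26 + 61*(-45)) = -13925 - (-26 - 2745) = -13925 - 1*(-2771) = -13925 + 2771 = -11154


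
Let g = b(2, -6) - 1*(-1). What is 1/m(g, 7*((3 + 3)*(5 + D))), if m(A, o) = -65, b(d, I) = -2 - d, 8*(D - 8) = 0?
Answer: -1/65 ≈ -0.015385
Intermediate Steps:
D = 8 (D = 8 + (⅛)*0 = 8 + 0 = 8)
g = -3 (g = (-2 - 1*2) - 1*(-1) = (-2 - 2) + 1 = -4 + 1 = -3)
1/m(g, 7*((3 + 3)*(5 + D))) = 1/(-65) = -1/65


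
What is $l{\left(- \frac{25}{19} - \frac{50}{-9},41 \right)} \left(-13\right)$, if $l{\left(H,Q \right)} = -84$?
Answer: $1092$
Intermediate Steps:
$l{\left(- \frac{25}{19} - \frac{50}{-9},41 \right)} \left(-13\right) = \left(-84\right) \left(-13\right) = 1092$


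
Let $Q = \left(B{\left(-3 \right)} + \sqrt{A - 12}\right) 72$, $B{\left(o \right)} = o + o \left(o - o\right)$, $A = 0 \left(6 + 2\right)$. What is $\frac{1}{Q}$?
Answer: $- \frac{1}{504} - \frac{i \sqrt{3}}{756} \approx -0.0019841 - 0.0022911 i$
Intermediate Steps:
$A = 0$ ($A = 0 \cdot 8 = 0$)
$B{\left(o \right)} = o$ ($B{\left(o \right)} = o + o 0 = o + 0 = o$)
$Q = -216 + 144 i \sqrt{3}$ ($Q = \left(-3 + \sqrt{0 - 12}\right) 72 = \left(-3 + \sqrt{-12}\right) 72 = \left(-3 + 2 i \sqrt{3}\right) 72 = -216 + 144 i \sqrt{3} \approx -216.0 + 249.42 i$)
$\frac{1}{Q} = \frac{1}{-216 + 144 i \sqrt{3}}$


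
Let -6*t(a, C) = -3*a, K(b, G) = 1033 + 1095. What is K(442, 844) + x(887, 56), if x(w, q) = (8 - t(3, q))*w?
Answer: 15787/2 ≈ 7893.5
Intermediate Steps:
K(b, G) = 2128
t(a, C) = a/2 (t(a, C) = -(-1)*a/2 = a/2)
x(w, q) = 13*w/2 (x(w, q) = (8 - 3/2)*w = 13*w/2)
K(442, 844) + x(887, 56) = 2128 + (13/2)*887 = 2128 + 11531/2 = 15787/2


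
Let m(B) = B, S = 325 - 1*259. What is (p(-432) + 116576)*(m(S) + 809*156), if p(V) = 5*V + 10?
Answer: 14448571020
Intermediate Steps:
S = 66 (S = 325 - 259 = 66)
p(V) = 10 + 5*V
(p(-432) + 116576)*(m(S) + 809*156) = ((10 + 5*(-432)) + 116576)*(66 + 809*156) = ((10 - 2160) + 116576)*(66 + 126204) = (-2150 + 116576)*126270 = 114426*126270 = 14448571020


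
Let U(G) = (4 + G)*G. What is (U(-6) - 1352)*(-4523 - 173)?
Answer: 6292640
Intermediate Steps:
U(G) = G*(4 + G)
(U(-6) - 1352)*(-4523 - 173) = (-6*(4 - 6) - 1352)*(-4523 - 173) = (-6*(-2) - 1352)*(-4696) = (12 - 1352)*(-4696) = -1340*(-4696) = 6292640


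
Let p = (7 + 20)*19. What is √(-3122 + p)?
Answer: I*√2609 ≈ 51.078*I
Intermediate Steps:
p = 513 (p = 27*19 = 513)
√(-3122 + p) = √(-3122 + 513) = √(-2609) = I*√2609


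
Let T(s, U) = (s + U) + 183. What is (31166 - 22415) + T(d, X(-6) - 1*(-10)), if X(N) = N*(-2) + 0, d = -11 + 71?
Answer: 9016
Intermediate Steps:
d = 60
X(N) = -2*N (X(N) = -2*N + 0 = -2*N)
T(s, U) = 183 + U + s (T(s, U) = (U + s) + 183 = 183 + U + s)
(31166 - 22415) + T(d, X(-6) - 1*(-10)) = (31166 - 22415) + (183 + (-2*(-6) - 1*(-10)) + 60) = 8751 + (183 + (12 + 10) + 60) = 8751 + (183 + 22 + 60) = 8751 + 265 = 9016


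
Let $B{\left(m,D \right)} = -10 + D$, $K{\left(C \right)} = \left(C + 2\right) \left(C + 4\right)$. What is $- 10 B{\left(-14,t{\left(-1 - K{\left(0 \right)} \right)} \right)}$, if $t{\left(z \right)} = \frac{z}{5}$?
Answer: $118$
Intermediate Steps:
$K{\left(C \right)} = \left(2 + C\right) \left(4 + C\right)$
$t{\left(z \right)} = \frac{z}{5}$ ($t{\left(z \right)} = z \frac{1}{5} = \frac{z}{5}$)
$- 10 B{\left(-14,t{\left(-1 - K{\left(0 \right)} \right)} \right)} = - 10 \left(-10 + \frac{-1 - \left(8 + 0^{2} + 6 \cdot 0\right)}{5}\right) = - 10 \left(-10 + \frac{-1 - \left(8 + 0 + 0\right)}{5}\right) = - 10 \left(-10 + \frac{-1 - 8}{5}\right) = - 10 \left(-10 + \frac{1}{5} \left(-9\right)\right) = - 10 \left(-10 - \frac{9}{5}\right) = \left(-10\right) \left(- \frac{59}{5}\right) = 118$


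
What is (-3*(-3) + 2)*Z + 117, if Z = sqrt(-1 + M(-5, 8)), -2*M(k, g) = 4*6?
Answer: 117 + 11*I*sqrt(13) ≈ 117.0 + 39.661*I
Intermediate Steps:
M(k, g) = -12 (M(k, g) = -2*6 = -1/2*24 = -12)
Z = I*sqrt(13) (Z = sqrt(-1 - 12) = sqrt(-13) = I*sqrt(13) ≈ 3.6056*I)
(-3*(-3) + 2)*Z + 117 = (-3*(-3) + 2)*(I*sqrt(13)) + 117 = (9 + 2)*(I*sqrt(13)) + 117 = 11*(I*sqrt(13)) + 117 = 11*I*sqrt(13) + 117 = 117 + 11*I*sqrt(13)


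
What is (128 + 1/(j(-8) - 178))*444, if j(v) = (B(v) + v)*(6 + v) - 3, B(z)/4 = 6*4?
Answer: 6762860/119 ≈ 56831.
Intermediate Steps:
B(z) = 96 (B(z) = 4*(6*4) = 4*24 = 96)
j(v) = -3 + (6 + v)*(96 + v) (j(v) = (96 + v)*(6 + v) - 3 = (6 + v)*(96 + v) - 3 = -3 + (6 + v)*(96 + v))
(128 + 1/(j(-8) - 178))*444 = (128 + 1/((573 + (-8)² + 102*(-8)) - 178))*444 = (128 + 1/((573 + 64 - 816) - 178))*444 = (128 + 1/(-179 - 178))*444 = (128 + 1/(-357))*444 = (128 - 1/357)*444 = (45695/357)*444 = 6762860/119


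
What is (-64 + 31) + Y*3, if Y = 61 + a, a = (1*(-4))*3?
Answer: 114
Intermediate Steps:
a = -12 (a = -4*3 = -12)
Y = 49 (Y = 61 - 12 = 49)
(-64 + 31) + Y*3 = (-64 + 31) + 49*3 = -33 + 147 = 114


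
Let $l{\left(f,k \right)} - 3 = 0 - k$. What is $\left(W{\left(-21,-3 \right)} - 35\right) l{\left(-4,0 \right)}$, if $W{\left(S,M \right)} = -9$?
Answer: $-132$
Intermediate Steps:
$l{\left(f,k \right)} = 3 - k$ ($l{\left(f,k \right)} = 3 + \left(0 - k\right) = 3 - k$)
$\left(W{\left(-21,-3 \right)} - 35\right) l{\left(-4,0 \right)} = \left(-9 - 35\right) \left(3 - 0\right) = - 44 \left(3 + 0\right) = \left(-44\right) 3 = -132$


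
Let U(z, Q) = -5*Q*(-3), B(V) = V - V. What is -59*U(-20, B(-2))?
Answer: 0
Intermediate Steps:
B(V) = 0
U(z, Q) = 15*Q
-59*U(-20, B(-2)) = -885*0 = -59*0 = 0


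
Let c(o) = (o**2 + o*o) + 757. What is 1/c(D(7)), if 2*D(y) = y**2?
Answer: 2/3915 ≈ 0.00051086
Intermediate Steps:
D(y) = y**2/2
c(o) = 757 + 2*o**2 (c(o) = (o**2 + o**2) + 757 = 2*o**2 + 757 = 757 + 2*o**2)
1/c(D(7)) = 1/(757 + 2*((1/2)*7**2)**2) = 1/(757 + 2*((1/2)*49)**2) = 1/(757 + 2*(49/2)**2) = 1/(757 + 2*(2401/4)) = 1/(757 + 2401/2) = 1/(3915/2) = 2/3915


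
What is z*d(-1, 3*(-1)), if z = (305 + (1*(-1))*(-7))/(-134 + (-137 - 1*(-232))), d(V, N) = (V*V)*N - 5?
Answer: 64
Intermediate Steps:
d(V, N) = -5 + N*V² (d(V, N) = V²*N - 5 = N*V² - 5 = -5 + N*V²)
z = -8 (z = (305 - 1*(-7))/(-134 + (-137 + 232)) = (305 + 7)/(-134 + 95) = 312/(-39) = 312*(-1/39) = -8)
z*d(-1, 3*(-1)) = -8*(-5 + (3*(-1))*(-1)²) = -8*(-5 - 3*1) = -8*(-5 - 3) = -8*(-8) = 64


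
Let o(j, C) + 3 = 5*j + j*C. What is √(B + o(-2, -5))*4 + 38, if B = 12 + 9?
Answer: 38 + 12*√2 ≈ 54.971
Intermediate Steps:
B = 21
o(j, C) = -3 + 5*j + C*j (o(j, C) = -3 + (5*j + j*C) = -3 + (5*j + C*j) = -3 + 5*j + C*j)
√(B + o(-2, -5))*4 + 38 = √(21 + (-3 + 5*(-2) - 5*(-2)))*4 + 38 = √(21 + (-3 - 10 + 10))*4 + 38 = √(21 - 3)*4 + 38 = √18*4 + 38 = (3*√2)*4 + 38 = 12*√2 + 38 = 38 + 12*√2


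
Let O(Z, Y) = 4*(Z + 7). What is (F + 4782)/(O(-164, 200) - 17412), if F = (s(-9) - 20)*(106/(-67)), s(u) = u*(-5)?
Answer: -39718/151085 ≈ -0.26289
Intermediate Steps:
O(Z, Y) = 28 + 4*Z (O(Z, Y) = 4*(7 + Z) = 28 + 4*Z)
s(u) = -5*u
F = -2650/67 (F = (-5*(-9) - 20)*(106/(-67)) = (45 - 20)*(106*(-1/67)) = 25*(-106/67) = -2650/67 ≈ -39.552)
(F + 4782)/(O(-164, 200) - 17412) = (-2650/67 + 4782)/((28 + 4*(-164)) - 17412) = 317744/(67*((28 - 656) - 17412)) = 317744/(67*(-628 - 17412)) = (317744/67)/(-18040) = (317744/67)*(-1/18040) = -39718/151085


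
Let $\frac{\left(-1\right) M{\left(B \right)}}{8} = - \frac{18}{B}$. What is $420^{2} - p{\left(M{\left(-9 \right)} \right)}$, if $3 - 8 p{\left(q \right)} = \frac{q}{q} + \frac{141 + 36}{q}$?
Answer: $\frac{22578991}{128} \approx 1.764 \cdot 10^{5}$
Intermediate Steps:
$M{\left(B \right)} = \frac{144}{B}$ ($M{\left(B \right)} = - 8 \left(- \frac{18}{B}\right) = \frac{144}{B}$)
$p{\left(q \right)} = \frac{1}{4} - \frac{177}{8 q}$ ($p{\left(q \right)} = \frac{3}{8} - \frac{\frac{q}{q} + \frac{141 + 36}{q}}{8} = \frac{3}{8} - \frac{1 + \frac{177}{q}}{8} = \frac{3}{8} - \left(\frac{1}{8} + \frac{177}{8 q}\right) = \frac{1}{4} - \frac{177}{8 q}$)
$420^{2} - p{\left(M{\left(-9 \right)} \right)} = 420^{2} - \frac{-177 + 2 \frac{144}{-9}}{8 \frac{144}{-9}} = 176400 - \frac{-177 + 2 \cdot 144 \left(- \frac{1}{9}\right)}{8 \cdot 144 \left(- \frac{1}{9}\right)} = 176400 - \frac{-177 + 2 \left(-16\right)}{8 \left(-16\right)} = 176400 - \frac{1}{8} \left(- \frac{1}{16}\right) \left(-177 - 32\right) = 176400 - \frac{1}{8} \left(- \frac{1}{16}\right) \left(-209\right) = 176400 - \frac{209}{128} = \frac{22578991}{128}$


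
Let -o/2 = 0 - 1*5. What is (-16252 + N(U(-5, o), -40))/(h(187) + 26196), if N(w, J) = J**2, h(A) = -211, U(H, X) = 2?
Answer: -14652/25985 ≈ -0.56386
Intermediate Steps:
o = 10 (o = -2*(0 - 1*5) = -2*(0 - 5) = -2*(-5) = 10)
(-16252 + N(U(-5, o), -40))/(h(187) + 26196) = (-16252 + (-40)**2)/(-211 + 26196) = (-16252 + 1600)/25985 = -14652*1/25985 = -14652/25985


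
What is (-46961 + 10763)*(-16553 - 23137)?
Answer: 1436698620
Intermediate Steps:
(-46961 + 10763)*(-16553 - 23137) = -36198*(-39690) = 1436698620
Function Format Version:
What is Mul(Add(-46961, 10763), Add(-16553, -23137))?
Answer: 1436698620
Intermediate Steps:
Mul(Add(-46961, 10763), Add(-16553, -23137)) = Mul(-36198, -39690) = 1436698620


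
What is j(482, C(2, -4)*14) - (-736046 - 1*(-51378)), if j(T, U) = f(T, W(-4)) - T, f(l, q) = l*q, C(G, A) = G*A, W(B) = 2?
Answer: 685150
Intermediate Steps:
C(G, A) = A*G
j(T, U) = T (j(T, U) = T*2 - T = 2*T - T = T)
j(482, C(2, -4)*14) - (-736046 - 1*(-51378)) = 482 - (-736046 - 1*(-51378)) = 482 - (-736046 + 51378) = 482 - 1*(-684668) = 482 + 684668 = 685150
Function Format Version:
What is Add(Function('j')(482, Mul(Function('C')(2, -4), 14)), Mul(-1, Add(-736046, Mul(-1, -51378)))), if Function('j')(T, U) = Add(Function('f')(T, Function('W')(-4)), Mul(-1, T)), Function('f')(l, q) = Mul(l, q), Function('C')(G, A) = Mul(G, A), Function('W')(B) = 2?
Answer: 685150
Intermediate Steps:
Function('C')(G, A) = Mul(A, G)
Function('j')(T, U) = T (Function('j')(T, U) = Add(Mul(T, 2), Mul(-1, T)) = Add(Mul(2, T), Mul(-1, T)) = T)
Add(Function('j')(482, Mul(Function('C')(2, -4), 14)), Mul(-1, Add(-736046, Mul(-1, -51378)))) = Add(482, Mul(-1, Add(-736046, Mul(-1, -51378)))) = Add(482, Mul(-1, Add(-736046, 51378))) = Add(482, Mul(-1, -684668)) = Add(482, 684668) = 685150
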